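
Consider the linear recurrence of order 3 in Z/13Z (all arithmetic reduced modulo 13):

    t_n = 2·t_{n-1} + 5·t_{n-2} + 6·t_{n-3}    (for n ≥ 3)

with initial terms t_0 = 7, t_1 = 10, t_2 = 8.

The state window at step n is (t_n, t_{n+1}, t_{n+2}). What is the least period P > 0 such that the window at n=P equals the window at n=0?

84

n=0: window = (7, 10, 8)
n=1: window = (10, 8, 4)
n=2: window = (8, 4, 4)
n=3: window = (4, 4, 11)
n=4: window = (4, 11, 1)
n=5: window = (11, 1, 3)
n=6: window = (1, 3, 12)
n=7: window = (3, 12, 6)
n=8: window = (12, 6, 12)
n=9: window = (6, 12, 9)
n=10: window = (12, 9, 10)
n=11: window = (9, 10, 7)
n=12: window = (10, 7, 1)
n=13: window = (7, 1, 6)
n=14: window = (1, 6, 7)
n=15: window = (6, 7, 11)
n=16: window = (7, 11, 2)
n=17: window = (11, 2, 10)
n=18: window = (2, 10, 5)
n=19: window = (10, 5, 7)
n=20: window = (5, 7, 8)
n=21: window = (7, 8, 3)
n=22: window = (8, 3, 10)
n=23: window = (3, 10, 5)
n=24: window = (10, 5, 0)
n=25: window = (5, 0, 7)
n=26: window = (0, 7, 5)
n=27: window = (7, 5, 6)
n=28: window = (5, 6, 1)
n=29: window = (6, 1, 10)
n=30: window = (1, 10, 9)
n=31: window = (10, 9, 9)
n=32: window = (9, 9, 6)
n=33: window = (9, 6, 7)
n=34: window = (6, 7, 7)
n=35: window = (7, 7, 7)
n=36: window = (7, 7, 0)
n=37: window = (7, 0, 12)
n=38: window = (0, 12, 1)
n=39: window = (12, 1, 10)
n=40: window = (1, 10, 6)
…
n=82: window = (12, 3, 7)
n=83: window = (3, 7, 10)
n=84: window = (7, 10, 8)
window at n=84 equals window at n=0 → period = 84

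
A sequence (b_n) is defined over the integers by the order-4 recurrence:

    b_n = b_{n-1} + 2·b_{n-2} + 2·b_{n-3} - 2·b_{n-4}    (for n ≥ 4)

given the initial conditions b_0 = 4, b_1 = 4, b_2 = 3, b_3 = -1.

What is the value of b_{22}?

1075847

b_4 = 1·-1 + 2·3 + 2·4 + -2·4 = 5
b_5 = 1·5 + 2·-1 + 2·3 + -2·4 = 1
b_6 = 1·1 + 2·5 + 2·-1 + -2·3 = 3
b_7 = 1·3 + 2·1 + 2·5 + -2·-1 = 17
b_8 = 1·17 + 2·3 + 2·1 + -2·5 = 15
b_9 = 1·15 + 2·17 + 2·3 + -2·1 = 53
b_10 = 1·53 + 2·15 + 2·17 + -2·3 = 111
b_11 = 1·111 + 2·53 + 2·15 + -2·17 = 213
b_12 = 1·213 + 2·111 + 2·53 + -2·15 = 511
b_13 = 1·511 + 2·213 + 2·111 + -2·53 = 1053
b_14 = 1·1053 + 2·511 + 2·213 + -2·111 = 2279
b_15 = 1·2279 + 2·1053 + 2·511 + -2·213 = 4981
b_16 = 1·4981 + 2·2279 + 2·1053 + -2·511 = 10623
b_17 = 1·10623 + 2·4981 + 2·2279 + -2·1053 = 23037
b_18 = 1·23037 + 2·10623 + 2·4981 + -2·2279 = 49687
b_19 = 1·49687 + 2·23037 + 2·10623 + -2·4981 = 107045
b_20 = 1·107045 + 2·49687 + 2·23037 + -2·10623 = 231247
b_21 = 1·231247 + 2·107045 + 2·49687 + -2·23037 = 498637
b_22 = 1·498637 + 2·231247 + 2·107045 + -2·49687 = 1075847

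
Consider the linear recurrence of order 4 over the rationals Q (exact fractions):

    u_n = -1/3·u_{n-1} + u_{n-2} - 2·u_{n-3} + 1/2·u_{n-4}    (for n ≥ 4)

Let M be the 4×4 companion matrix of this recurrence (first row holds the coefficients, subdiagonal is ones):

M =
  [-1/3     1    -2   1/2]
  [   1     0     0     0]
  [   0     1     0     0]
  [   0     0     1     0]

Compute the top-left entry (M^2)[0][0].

(M^2)[0][0] is the top entry after applying M 2 times to the unit state (1, 0, 0, 0). Equivalently it is h_{5} for the auxiliary sequence (h_n) obeying the same recurrence with h_3 = 1 and h_i = 0 for 0 ≤ i < 3:
h_4 = -1/3·1 + 1·0 + -2·0 + 1/2·0 = -1/3
h_5 = -1/3·-1/3 + 1·1 + -2·0 + 1/2·0 = 10/9

10/9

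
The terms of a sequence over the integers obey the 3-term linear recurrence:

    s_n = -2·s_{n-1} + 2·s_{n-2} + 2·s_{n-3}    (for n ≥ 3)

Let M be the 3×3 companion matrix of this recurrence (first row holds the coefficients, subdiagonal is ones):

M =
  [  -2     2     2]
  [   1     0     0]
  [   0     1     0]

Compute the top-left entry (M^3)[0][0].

(M^3)[0][0] is the top entry after applying M 3 times to the unit state (1, 0, 0). Equivalently it is h_{5} for the auxiliary sequence (h_n) obeying the same recurrence with h_2 = 1 and h_i = 0 for 0 ≤ i < 2:
h_3 = -2·1 + 2·0 + 2·0 = -2
h_4 = -2·-2 + 2·1 + 2·0 = 6
h_5 = -2·6 + 2·-2 + 2·1 = -14

-14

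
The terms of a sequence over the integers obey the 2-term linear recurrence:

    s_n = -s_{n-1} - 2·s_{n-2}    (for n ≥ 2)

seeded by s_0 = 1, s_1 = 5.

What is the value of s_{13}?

s_2 = -1·5 + -2·1 = -7
s_3 = -1·-7 + -2·5 = -3
s_4 = -1·-3 + -2·-7 = 17
s_5 = -1·17 + -2·-3 = -11
s_6 = -1·-11 + -2·17 = -23
s_7 = -1·-23 + -2·-11 = 45
s_8 = -1·45 + -2·-23 = 1
s_9 = -1·1 + -2·45 = -91
s_10 = -1·-91 + -2·1 = 89
s_11 = -1·89 + -2·-91 = 93
s_12 = -1·93 + -2·89 = -271
s_13 = -1·-271 + -2·93 = 85

85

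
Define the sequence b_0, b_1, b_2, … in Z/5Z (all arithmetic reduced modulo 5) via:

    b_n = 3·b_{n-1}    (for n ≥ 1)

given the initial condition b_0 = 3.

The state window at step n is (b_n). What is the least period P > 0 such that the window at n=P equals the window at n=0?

n=0: window = (3)
n=1: window = (4)
n=2: window = (2)
n=3: window = (1)
n=4: window = (3)
window at n=4 equals window at n=0 → period = 4

4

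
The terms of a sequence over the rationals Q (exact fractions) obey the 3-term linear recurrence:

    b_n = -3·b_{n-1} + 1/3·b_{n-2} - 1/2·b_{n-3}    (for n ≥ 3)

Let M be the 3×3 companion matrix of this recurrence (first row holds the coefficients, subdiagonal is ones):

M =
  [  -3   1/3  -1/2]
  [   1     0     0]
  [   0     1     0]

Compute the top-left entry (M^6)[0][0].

100147/108

(M^6)[0][0] is the top entry after applying M 6 times to the unit state (1, 0, 0). Equivalently it is h_{8} for the auxiliary sequence (h_n) obeying the same recurrence with h_2 = 1 and h_i = 0 for 0 ≤ i < 2:
h_3 = -3·1 + 1/3·0 + -1/2·0 = -3
h_4 = -3·-3 + 1/3·1 + -1/2·0 = 28/3
h_5 = -3·28/3 + 1/3·-3 + -1/2·1 = -59/2
h_6 = -3·-59/2 + 1/3·28/3 + -1/2·-3 = 838/9
h_7 = -3·838/9 + 1/3·-59/2 + -1/2·28/3 = -1763/6
h_8 = -3·-1763/6 + 1/3·838/9 + -1/2·-59/2 = 100147/108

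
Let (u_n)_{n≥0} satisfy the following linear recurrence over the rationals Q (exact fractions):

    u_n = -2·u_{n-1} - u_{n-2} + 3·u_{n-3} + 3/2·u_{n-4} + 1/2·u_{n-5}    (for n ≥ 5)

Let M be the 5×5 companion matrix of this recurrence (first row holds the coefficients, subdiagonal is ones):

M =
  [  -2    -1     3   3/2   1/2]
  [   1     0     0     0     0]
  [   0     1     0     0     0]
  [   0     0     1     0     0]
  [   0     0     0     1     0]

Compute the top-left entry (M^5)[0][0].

37/2

(M^5)[0][0] is the top entry after applying M 5 times to the unit state (1, 0, 0, 0, 0). Equivalently it is h_{9} for the auxiliary sequence (h_n) obeying the same recurrence with h_4 = 1 and h_i = 0 for 0 ≤ i < 4:
h_5 = -2·1 + -1·0 + 3·0 + 3/2·0 + 1/2·0 = -2
h_6 = -2·-2 + -1·1 + 3·0 + 3/2·0 + 1/2·0 = 3
h_7 = -2·3 + -1·-2 + 3·1 + 3/2·0 + 1/2·0 = -1
h_8 = -2·-1 + -1·3 + 3·-2 + 3/2·1 + 1/2·0 = -11/2
h_9 = -2·-11/2 + -1·-1 + 3·3 + 3/2·-2 + 1/2·1 = 37/2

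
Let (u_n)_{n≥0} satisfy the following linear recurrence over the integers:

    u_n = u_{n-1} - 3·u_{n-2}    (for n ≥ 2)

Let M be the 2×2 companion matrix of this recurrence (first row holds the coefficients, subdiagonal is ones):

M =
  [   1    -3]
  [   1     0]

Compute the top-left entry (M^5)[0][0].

16

(M^5)[0][0] is the top entry after applying M 5 times to the unit state (1, 0). Equivalently it is h_{6} for the auxiliary sequence (h_n) obeying the same recurrence with h_1 = 1 and h_i = 0 for 0 ≤ i < 1:
h_2 = 1·1 + -3·0 = 1
h_3 = 1·1 + -3·1 = -2
h_4 = 1·-2 + -3·1 = -5
h_5 = 1·-5 + -3·-2 = 1
h_6 = 1·1 + -3·-5 = 16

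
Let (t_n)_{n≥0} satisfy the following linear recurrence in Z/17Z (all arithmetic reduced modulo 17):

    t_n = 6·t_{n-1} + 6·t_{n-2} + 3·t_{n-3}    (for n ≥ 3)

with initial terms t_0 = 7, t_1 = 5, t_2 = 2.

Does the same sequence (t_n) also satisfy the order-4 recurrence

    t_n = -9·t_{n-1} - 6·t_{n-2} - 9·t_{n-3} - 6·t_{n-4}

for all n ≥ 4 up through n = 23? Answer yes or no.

yes

Terms t_0..t_23: 7, 5, 2, 12, 14, 9, 4, 1, 6, 3, 6, 4, 1, 14, 0, 2, 3, 13, 0, 2, 0, 12, 10, 13
n=4: candidate gives 14, actual t_4 = 14 ✓
n=5: candidate gives 9, actual t_5 = 9 ✓
n=6: candidate gives 4, actual t_6 = 4 ✓
n=7: candidate gives 1, actual t_7 = 1 ✓
n=8: candidate gives 6, actual t_8 = 6 ✓
n=9: candidate gives 3, actual t_9 = 3 ✓
n=10: candidate gives 6, actual t_10 = 6 ✓
n=11: candidate gives 4, actual t_11 = 4 ✓
n=12: candidate gives 1, actual t_12 = 1 ✓
n=13: candidate gives 14, actual t_13 = 14 ✓
n=14: candidate gives 0, actual t_14 = 0 ✓
n=15: candidate gives 2, actual t_15 = 2 ✓
n=16: candidate gives 3, actual t_16 = 3 ✓
n=17: candidate gives 13, actual t_17 = 13 ✓
n=18: candidate gives 0, actual t_18 = 0 ✓
n=19: candidate gives 2, actual t_19 = 2 ✓
n=20: candidate gives 0, actual t_20 = 0 ✓
n=21: candidate gives 12, actual t_21 = 12 ✓
n=22: candidate gives 10, actual t_22 = 10 ✓
n=23: candidate gives 13, actual t_23 = 13 ✓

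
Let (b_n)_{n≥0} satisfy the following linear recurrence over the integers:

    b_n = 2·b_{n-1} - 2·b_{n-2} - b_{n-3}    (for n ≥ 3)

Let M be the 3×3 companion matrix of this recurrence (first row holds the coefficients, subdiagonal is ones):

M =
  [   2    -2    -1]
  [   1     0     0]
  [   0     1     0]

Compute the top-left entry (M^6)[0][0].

(M^6)[0][0] is the top entry after applying M 6 times to the unit state (1, 0, 0). Equivalently it is h_{8} for the auxiliary sequence (h_n) obeying the same recurrence with h_2 = 1 and h_i = 0 for 0 ≤ i < 2:
h_3 = 2·1 + -2·0 + -1·0 = 2
h_4 = 2·2 + -2·1 + -1·0 = 2
h_5 = 2·2 + -2·2 + -1·1 = -1
h_6 = 2·-1 + -2·2 + -1·2 = -8
h_7 = 2·-8 + -2·-1 + -1·2 = -16
h_8 = 2·-16 + -2·-8 + -1·-1 = -15

-15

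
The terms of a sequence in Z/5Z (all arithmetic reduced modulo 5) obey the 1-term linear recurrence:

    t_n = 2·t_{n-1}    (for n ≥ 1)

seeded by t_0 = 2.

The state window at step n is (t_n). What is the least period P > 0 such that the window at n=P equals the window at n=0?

n=0: window = (2)
n=1: window = (4)
n=2: window = (3)
n=3: window = (1)
n=4: window = (2)
window at n=4 equals window at n=0 → period = 4

4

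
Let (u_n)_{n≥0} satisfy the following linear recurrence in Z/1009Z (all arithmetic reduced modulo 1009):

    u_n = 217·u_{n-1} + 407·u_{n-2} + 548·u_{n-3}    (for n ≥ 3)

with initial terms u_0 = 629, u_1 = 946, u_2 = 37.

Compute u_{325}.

904

u_3 = 217·37 + 407·946 + 548·629 = 164
u_4 = 217·164 + 407·37 + 548·946 = 988
u_5 = 217·988 + 407·164 + 548·37 = 738
u_6 = 217·738 + 407·988 + 548·164 = 320
u_7 = 217·320 + 407·738 + 548·988 = 103
u_8 = 217·103 + 407·320 + 548·738 = 47
Continuing the recurrence:
  u_9 = 455;  u_10 = 760;  u_11 = 513;  u_12 = 5;  u_13 = 776;  u_14 = 528
  u_15 = 287;  u_16 = 159;  u_17 = 732;  u_18 = 440;  u_19 = 252;  u_20 = 239
  u_21 = 19;  u_22 = 359;  u_23 = 682;  u_24 = 810;  u_25 = 280;  u_26 = 353
  u_27 = 789;  u_28 = 148;  u_29 = 814;  u_30 = 279;  u_31 = 733;  u_32 = 278
  u_33 = 995;  u_34 = 229;  u_35 = 593;  u_36 = 304;  u_37 = 959;  u_38 = 945
  u_39 = 175;  u_40 = 671;  u_41 = 140;  u_42 = 822;  u_43 = 689;  u_44 = 792
  u_45 = 697;  u_46 = 578;  u_47 = 606;  u_48 = 26;  u_49 = 961;  u_50 = 293
  u_51 = 780;  u_52 = 876;  u_53 = 158;  u_54 = 968;  u_55 = 687;  u_56 = 23
  u_57 = 801;  u_58 = 668;  u_59 = 256;  u_60 = 545;  u_61 = 274;  u_62 = 808
  u_63 = 294;  u_64 = 973;  u_65 = 689;  u_66 = 336;  u_67 = 637;  u_68 = 739
  u_69 = 368;  u_70 = 198;  u_71 = 386;  u_72 = 754;  u_73 = 399;  u_74 = 598
  u_75 = 60;  u_76 = 828;  u_77 = 57;  u_78 = 843;  u_79 = 997;  u_80 = 421
  u_81 = 550;  u_82 = 592;  u_83 = 829;  u_84 = 802;  u_85 = 401;  u_86 = 992
  u_87 = 677;  u_88 = 534;  u_89 = 699;  u_90 = 420;  u_91 = 307;  u_92 = 76
  u_93 = 289;  u_94 = 550;  u_95 = 137;  u_96 = 279;  u_97 = 985;  u_98 = 792
  u_99 = 180;  u_100 = 147;  u_101 = 369;  u_102 = 418;  u_103 = 583;  u_104 = 403
  u_105 = 864;  u_106 = 8;  u_107 = 107;  u_108 = 492;  u_109 = 320;  u_110 = 395
  u_111 = 242;  u_112 = 174;  u_113 = 571;  u_114 = 425;  u_115 = 230;  u_116 = 14
  u_117 = 614;  u_118 = 618;  u_119 = 184;  u_120 = 328;  u_121 = 408;  u_122 = 993
  u_123 = 277;  u_124 = 715;  u_125 = 822;  u_126 = 640;  u_127 = 541;  u_128 = 953
  u_129 = 778;  u_130 = 560;  u_131 = 851;  u_132 = 452;  u_133 = 625;  u_134 = 935
  u_135 = 684;  u_136 = 706;  u_137 = 555;  u_138 = 634;  u_139 = 664;  u_140 = 975
  u_141 = 866;  u_142 = 159;  u_143 = 48;  u_144 = 801;  u_145 = 992;  u_146 = 517
  u_147 = 367;  u_148 = 240;  u_149 = 445;  u_150 = 842;  u_151 = 939;  u_152 = 270
  u_153 = 133;  u_154 = 500;  u_155 = 828;  u_156 = 1001;  u_157 = 833;  u_158 = 624
  u_159 = 870;  u_160 = 223;  u_161 = 800;  u_162 = 515;  u_163 = 573;  u_164 = 461
  u_165 = 987;  u_166 = 429;  u_167 = 770;  u_168 = 703;  u_169 = 787;  u_170 = 21
  u_171 = 783;  u_172 = 298;  u_173 = 336;  u_174 = 729;  u_175 = 163;  u_176 = 603
  u_177 = 365;  u_178 = 260;  u_179 = 649;  u_180 = 695;  u_181 = 470;  u_182 = 910
  u_183 = 762;  u_184 = 210;  u_185 = 770;  u_186 = 160;  u_187 = 59;  u_188 = 428
  u_189 = 751;  u_190 = 201;  u_191 = 616;  u_192 = 438;  u_193 = 847;  u_194 = 396
  u_195 = 709;  u_196 = 233;  u_197 = 173;  u_198 = 260;  u_199 = 247;  u_200 = 964
  u_201 = 165;  u_202 = 487;  u_203 = 860;  u_204 = 10;  u_205 = 549;  u_206 = 182
  u_207 = 23;  u_208 = 533;  u_209 = 760;  u_210 = 945;  u_211 = 278;  u_212 = 744
  u_213 = 389;  u_214 = 759;  u_215 = 222;  u_216 = 174;  u_217 = 193;  u_218 = 267
  u_219 = 781;  u_220 = 490;  u_221 = 428;  u_222 = 877;  u_223 = 382;  u_224 = 365
  u_225 = 903;  u_226 = 910;  u_227 = 189;  u_228 = 145;  u_229 = 659;  u_230 = 872
  u_231 = 109;  u_232 = 92;  u_233 = 350;  u_234 = 587;  u_235 = 392;  u_236 = 174
  u_237 = 352;  u_238 = 796;  u_239 = 685;  u_240 = 582;  u_241 = 800;  u_242 = 852
  u_243 = 22;  u_244 = 900;  u_245 = 165;  u_246 = 471;  u_247 = 658;  u_248 = 114
  u_249 = 747;  u_250 = 5;  u_251 = 310;  u_252 = 395;  u_253 = 717;  u_254 = 905
  u_255 = 382;  u_256 = 621;  u_257 = 160;  u_258 = 375;  u_259 = 465;  u_260 = 168
  u_261 = 368;  u_262 = 461;  u_263 = 835;  u_264 = 401;  u_265 = 433;  u_266 = 376
  u_267 = 314;  u_268 = 368;  u_269 = 12;  u_270 = 563;  u_271 = 794;  u_272 = 379
  u_273 = 562;  u_274 = 983;  u_275 = 950;  u_276 = 53;  u_277 = 483;  u_278 = 213
  u_279 = 425;  u_280 = 649;  u_281 = 698;  u_282 = 731;  u_283 = 246;  u_284 = 869
  u_285 = 136;  u_286 = 386;  u_287 = 845;  u_288 = 296;  u_289 = 149;  u_290 = 375
  u_291 = 517;  u_292 = 379;  u_293 = 725;  u_294 = 593;  u_295 = 823;  u_296 = 961
  u_297 = 722;  u_298 = 904;  u_299 = 587;  u_300 = 16;  u_301 = 194;  u_302 = 992
  u_303 = 290;  u_304 = 883;  u_305 = 652;  u_306 = 908;  u_307 = 851;  u_308 = 392
  u_309 = 725;  u_310 = 233;  u_311 = 457;  u_312 = 26;  u_313 = 481;  u_314 = 137
  u_315 = 611;  u_316 = 911;  u_317 = 796;  u_318 = 507;  u_319 = 903;  u_320 = 29
  u_321 = 845;  u_322 = 865;  u_323 = 634
u_324 = 217·634 + 407·865 + 548·845 = 197
u_325 = 217·197 + 407·634 + 548·865 = 904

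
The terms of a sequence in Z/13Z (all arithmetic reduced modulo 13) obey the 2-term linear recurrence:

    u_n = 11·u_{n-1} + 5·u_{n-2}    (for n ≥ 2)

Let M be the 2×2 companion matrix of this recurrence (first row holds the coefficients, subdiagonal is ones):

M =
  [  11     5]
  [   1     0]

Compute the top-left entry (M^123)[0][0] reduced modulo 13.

(M^123)[0][0] is the top entry after applying M 123 times to the unit state (1, 0). Equivalently it is h_{124} for the auxiliary sequence (h_n) obeying the same recurrence with h_1 = 1 and h_i = 0 for 0 ≤ i < 1:
h_2 = 11·1 + 5·0 = 11
h_3 = 11·11 + 5·1 = 9
h_4 = 11·9 + 5·11 = 11
h_5 = 11·11 + 5·9 = 10
h_6 = 11·10 + 5·11 = 9
h_7 = 11·9 + 5·10 = 6
h_8 = 11·6 + 5·9 = 7
h_9 = 11·7 + 5·6 = 3
h_10 = 11·3 + 5·7 = 3
h_11 = 11·3 + 5·3 = 9
h_12 = 11·9 + 5·3 = 10
h_13 = 11·10 + 5·9 = 12
h_14 = 11·12 + 5·10 = 0
h_15 = 11·0 + 5·12 = 8
h_16 = 11·8 + 5·0 = 10
h_17 = 11·10 + 5·8 = 7
h_18 = 11·7 + 5·10 = 10
h_19 = 11·10 + 5·7 = 2
h_20 = 11·2 + 5·10 = 7
h_21 = 11·7 + 5·2 = 9
h_22 = 11·9 + 5·7 = 4
h_23 = 11·4 + 5·9 = 11
h_24 = 11·11 + 5·4 = 11
h_25 = 11·11 + 5·11 = 7
h_26 = 11·7 + 5·11 = 2
h_27 = 11·2 + 5·7 = 5
h_28 = 11·5 + 5·2 = 0
h_29 = 11·0 + 5·5 = 12
h_30 = 11·12 + 5·0 = 2
h_31 = 11·2 + 5·12 = 4
h_32 = 11·4 + 5·2 = 2
h_33 = 11·2 + 5·4 = 3
h_34 = 11·3 + 5·2 = 4
h_35 = 11·4 + 5·3 = 7
h_36 = 11·7 + 5·4 = 6
h_37 = 11·6 + 5·7 = 10
h_38 = 11·10 + 5·6 = 10
h_39 = 11·10 + 5·10 = 4
h_40 = 11·4 + 5·10 = 3
h_41 = 11·3 + 5·4 = 1
h_42 = 11·1 + 5·3 = 0
h_43 = 11·0 + 5·1 = 5
h_44 = 11·5 + 5·0 = 3
h_45 = 11·3 + 5·5 = 6
h_46 = 11·6 + 5·3 = 3
h_47 = 11·3 + 5·6 = 11
h_48 = 11·11 + 5·3 = 6
h_49 = 11·6 + 5·11 = 4
h_50 = 11·4 + 5·6 = 9
h_51 = 11·9 + 5·4 = 2
h_52 = 11·2 + 5·9 = 2
h_53 = 11·2 + 5·2 = 6
h_54 = 11·6 + 5·2 = 11
h_55 = 11·11 + 5·6 = 8
h_56 = 11·8 + 5·11 = 0
h_57 = 11·0 + 5·8 = 1
(h_56, h_57) = (0, 1) = (h_0, h_1), so the sequence has period 56.
124 ≡ 12 (mod 56), hence h_124 = h_12 = 10.

10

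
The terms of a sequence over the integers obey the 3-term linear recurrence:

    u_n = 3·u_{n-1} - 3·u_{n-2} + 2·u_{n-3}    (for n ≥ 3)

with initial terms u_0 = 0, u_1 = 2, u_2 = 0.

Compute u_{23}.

-5592408

u_3 = 3·0 + -3·2 + 2·0 = -6
u_4 = 3·-6 + -3·0 + 2·2 = -14
u_5 = 3·-14 + -3·-6 + 2·0 = -24
u_6 = 3·-24 + -3·-14 + 2·-6 = -42
u_7 = 3·-42 + -3·-24 + 2·-14 = -82
u_8 = 3·-82 + -3·-42 + 2·-24 = -168
u_9 = 3·-168 + -3·-82 + 2·-42 = -342
u_10 = 3·-342 + -3·-168 + 2·-82 = -686
u_11 = 3·-686 + -3·-342 + 2·-168 = -1368
u_12 = 3·-1368 + -3·-686 + 2·-342 = -2730
u_13 = 3·-2730 + -3·-1368 + 2·-686 = -5458
u_14 = 3·-5458 + -3·-2730 + 2·-1368 = -10920
u_15 = 3·-10920 + -3·-5458 + 2·-2730 = -21846
u_16 = 3·-21846 + -3·-10920 + 2·-5458 = -43694
u_17 = 3·-43694 + -3·-21846 + 2·-10920 = -87384
u_18 = 3·-87384 + -3·-43694 + 2·-21846 = -174762
u_19 = 3·-174762 + -3·-87384 + 2·-43694 = -349522
u_20 = 3·-349522 + -3·-174762 + 2·-87384 = -699048
u_21 = 3·-699048 + -3·-349522 + 2·-174762 = -1398102
u_22 = 3·-1398102 + -3·-699048 + 2·-349522 = -2796206
u_23 = 3·-2796206 + -3·-1398102 + 2·-699048 = -5592408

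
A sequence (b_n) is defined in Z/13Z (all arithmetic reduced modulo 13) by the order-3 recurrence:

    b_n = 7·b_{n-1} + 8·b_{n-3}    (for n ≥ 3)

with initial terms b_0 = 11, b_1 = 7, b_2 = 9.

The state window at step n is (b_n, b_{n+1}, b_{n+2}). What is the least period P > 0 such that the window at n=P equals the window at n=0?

n=0: window = (11, 7, 9)
n=1: window = (7, 9, 8)
n=2: window = (9, 8, 8)
n=3: window = (8, 8, 11)
n=4: window = (8, 11, 11)
n=5: window = (11, 11, 11)
n=6: window = (11, 11, 9)
n=7: window = (11, 9, 8)
n=8: window = (9, 8, 1)
n=9: window = (8, 1, 1)
n=10: window = (1, 1, 6)
n=11: window = (1, 6, 11)
n=12: window = (6, 11, 7)
n=13: window = (11, 7, 6)
n=14: window = (7, 6, 0)
n=15: window = (6, 0, 4)
n=16: window = (0, 4, 11)
n=17: window = (4, 11, 12)
n=18: window = (11, 12, 12)
n=19: window = (12, 12, 3)
n=20: window = (12, 3, 0)
n=21: window = (3, 0, 5)
n=22: window = (0, 5, 7)
n=23: window = (5, 7, 10)
n=24: window = (7, 10, 6)
n=25: window = (10, 6, 7)
n=26: window = (6, 7, 12)
n=27: window = (7, 12, 2)
n=28: window = (12, 2, 5)
n=29: window = (2, 5, 1)
n=30: window = (5, 1, 10)
n=31: window = (1, 10, 6)
n=32: window = (10, 6, 11)
n=33: window = (6, 11, 1)
n=34: window = (11, 1, 3)
n=35: window = (1, 3, 5)
n=36: window = (3, 5, 4)
n=37: window = (5, 4, 0)
n=38: window = (4, 0, 1)
n=39: window = (0, 1, 0)
n=40: window = (1, 0, 0)
…
n=242: window = (1, 8, 11)
n=243: window = (8, 11, 7)
n=244: window = (11, 7, 9)
window at n=244 equals window at n=0 → period = 244

244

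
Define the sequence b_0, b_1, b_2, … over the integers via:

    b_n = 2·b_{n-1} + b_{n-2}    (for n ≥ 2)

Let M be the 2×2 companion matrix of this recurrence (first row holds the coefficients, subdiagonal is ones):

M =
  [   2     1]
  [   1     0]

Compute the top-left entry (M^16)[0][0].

(M^16)[0][0] is the top entry after applying M 16 times to the unit state (1, 0). Equivalently it is h_{17} for the auxiliary sequence (h_n) obeying the same recurrence with h_1 = 1 and h_i = 0 for 0 ≤ i < 1:
h_2 = 2·1 + 1·0 = 2
h_3 = 2·2 + 1·1 = 5
h_4 = 2·5 + 1·2 = 12
h_5 = 2·12 + 1·5 = 29
h_6 = 2·29 + 1·12 = 70
h_7 = 2·70 + 1·29 = 169
h_8 = 2·169 + 1·70 = 408
h_9 = 2·408 + 1·169 = 985
h_10 = 2·985 + 1·408 = 2378
h_11 = 2·2378 + 1·985 = 5741
h_12 = 2·5741 + 1·2378 = 13860
h_13 = 2·13860 + 1·5741 = 33461
h_14 = 2·33461 + 1·13860 = 80782
h_15 = 2·80782 + 1·33461 = 195025
h_16 = 2·195025 + 1·80782 = 470832
h_17 = 2·470832 + 1·195025 = 1136689

1136689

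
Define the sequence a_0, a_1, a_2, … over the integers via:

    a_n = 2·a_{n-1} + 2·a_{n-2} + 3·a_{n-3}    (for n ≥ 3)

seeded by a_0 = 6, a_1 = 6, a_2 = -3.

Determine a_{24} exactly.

195528140646

a_3 = 2·-3 + 2·6 + 3·6 = 24
a_4 = 2·24 + 2·-3 + 3·6 = 60
a_5 = 2·60 + 2·24 + 3·-3 = 159
a_6 = 2·159 + 2·60 + 3·24 = 510
a_7 = 2·510 + 2·159 + 3·60 = 1518
a_8 = 2·1518 + 2·510 + 3·159 = 4533
a_9 = 2·4533 + 2·1518 + 3·510 = 13632
a_10 = 2·13632 + 2·4533 + 3·1518 = 40884
a_11 = 2·40884 + 2·13632 + 3·4533 = 122631
a_12 = 2·122631 + 2·40884 + 3·13632 = 367926
a_13 = 2·367926 + 2·122631 + 3·40884 = 1103766
a_14 = 2·1103766 + 2·367926 + 3·122631 = 3311277
a_15 = 2·3311277 + 2·1103766 + 3·367926 = 9933864
a_16 = 2·9933864 + 2·3311277 + 3·1103766 = 29801580
a_17 = 2·29801580 + 2·9933864 + 3·3311277 = 89404719
a_18 = 2·89404719 + 2·29801580 + 3·9933864 = 268214190
a_19 = 2·268214190 + 2·89404719 + 3·29801580 = 804642558
a_20 = 2·804642558 + 2·268214190 + 3·89404719 = 2413927653
a_21 = 2·2413927653 + 2·804642558 + 3·268214190 = 7241782992
a_22 = 2·7241782992 + 2·2413927653 + 3·804642558 = 21725348964
a_23 = 2·21725348964 + 2·7241782992 + 3·2413927653 = 65176046871
a_24 = 2·65176046871 + 2·21725348964 + 3·7241782992 = 195528140646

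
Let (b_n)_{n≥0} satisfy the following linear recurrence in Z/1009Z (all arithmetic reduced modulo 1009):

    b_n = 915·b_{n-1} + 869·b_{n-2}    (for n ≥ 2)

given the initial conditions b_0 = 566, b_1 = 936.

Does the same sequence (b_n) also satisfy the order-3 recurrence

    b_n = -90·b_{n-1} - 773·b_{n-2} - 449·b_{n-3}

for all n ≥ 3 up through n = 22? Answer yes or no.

yes

Terms b_0..b_22: 566, 936, 270, 984, 874, 46, 450, 701, 258, 706, 434, 615, 492, 840, 483, 456, 506, 595, 364, 537, 471, 617, 169
n=3: candidate gives 984, actual b_3 = 984 ✓
n=4: candidate gives 874, actual b_4 = 874 ✓
n=5: candidate gives 46, actual b_5 = 46 ✓
n=6: candidate gives 450, actual b_6 = 450 ✓
n=7: candidate gives 701, actual b_7 = 701 ✓
n=8: candidate gives 258, actual b_8 = 258 ✓
n=9: candidate gives 706, actual b_9 = 706 ✓
n=10: candidate gives 434, actual b_10 = 434 ✓
n=11: candidate gives 615, actual b_11 = 615 ✓
n=12: candidate gives 492, actual b_12 = 492 ✓
n=13: candidate gives 840, actual b_13 = 840 ✓
n=14: candidate gives 483, actual b_14 = 483 ✓
n=15: candidate gives 456, actual b_15 = 456 ✓
n=16: candidate gives 506, actual b_16 = 506 ✓
n=17: candidate gives 595, actual b_17 = 595 ✓
n=18: candidate gives 364, actual b_18 = 364 ✓
n=19: candidate gives 537, actual b_19 = 537 ✓
n=20: candidate gives 471, actual b_20 = 471 ✓
n=21: candidate gives 617, actual b_21 = 617 ✓
n=22: candidate gives 169, actual b_22 = 169 ✓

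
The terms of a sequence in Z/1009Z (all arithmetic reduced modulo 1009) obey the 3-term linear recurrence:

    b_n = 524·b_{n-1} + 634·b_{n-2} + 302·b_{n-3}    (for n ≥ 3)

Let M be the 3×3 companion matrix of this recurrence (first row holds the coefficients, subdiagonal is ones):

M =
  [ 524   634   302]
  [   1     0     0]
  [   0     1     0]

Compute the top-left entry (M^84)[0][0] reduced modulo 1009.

(M^84)[0][0] is the top entry after applying M 84 times to the unit state (1, 0, 0). Equivalently it is h_{86} for the auxiliary sequence (h_n) obeying the same recurrence with h_2 = 1 and h_i = 0 for 0 ≤ i < 2:
h_3 = 524·1 + 634·0 + 302·0 = 524
h_4 = 524·524 + 634·1 + 302·0 = 762
h_5 = 524·762 + 634·524 + 302·1 = 281
h_6 = 524·281 + 634·762 + 302·524 = 571
h_7 = 524·571 + 634·281 + 302·762 = 173
h_8 = 524·173 + 634·571 + 302·281 = 740
h_9 = 524·740 + 634·173 + 302·571 = 917
h_10 = 524·917 + 634·740 + 302·173 = 986
h_11 = 524·986 + 634·917 + 302·740 = 741
h_12 = 524·741 + 634·986 + 302·917 = 840
h_13 = 524·840 + 634·741 + 302·986 = 962
h_14 = 524·962 + 634·840 + 302·741 = 189
h_15 = 524·189 + 634·962 + 302·840 = 38
h_16 = 524·38 + 634·189 + 302·962 = 428
h_17 = 524·428 + 634·38 + 302·189 = 724
h_18 = 524·724 + 634·428 + 302·38 = 300
h_19 = 524·300 + 634·724 + 302·428 = 830
h_20 = 524·830 + 634·300 + 302·724 = 244
h_21 = 524·244 + 634·830 + 302·300 = 34
h_22 = 524·34 + 634·244 + 302·830 = 401
h_23 = 524·401 + 634·34 + 302·244 = 650
h_24 = 524·650 + 634·401 + 302·34 = 711
h_25 = 524·711 + 634·650 + 302·401 = 693
h_26 = 524·693 + 634·711 + 302·650 = 197
h_27 = 524·197 + 634·693 + 302·711 = 562
h_28 = 524·562 + 634·197 + 302·693 = 65
h_29 = 524·65 + 634·562 + 302·197 = 857
h_30 = 524·857 + 634·65 + 302·562 = 116
h_31 = 524·116 + 634·857 + 302·65 = 190
h_32 = 524·190 + 634·116 + 302·857 = 66
h_33 = 524·66 + 634·190 + 302·116 = 384
h_34 = 524·384 + 634·66 + 302·190 = 767
h_35 = 524·767 + 634·384 + 302·66 = 365
h_36 = 524·365 + 634·767 + 302·384 = 432
h_37 = 524·432 + 634·365 + 302·767 = 265
h_38 = 524·265 + 634·432 + 302·365 = 316
h_39 = 524·316 + 634·265 + 302·432 = 927
h_40 = 524·927 + 634·316 + 302·265 = 291
h_41 = 524·291 + 634·927 + 302·316 = 182
h_42 = 524·182 + 634·291 + 302·927 = 830
h_43 = 524·830 + 634·182 + 302·291 = 502
h_44 = 524·502 + 634·830 + 302·182 = 708
h_45 = 524·708 + 634·502 + 302·830 = 541
h_46 = 524·541 + 634·708 + 302·502 = 76
h_47 = 524·76 + 634·541 + 302·708 = 315
h_48 = 524·315 + 634·76 + 302·541 = 269
h_49 = 524·269 + 634·315 + 302·76 = 378
h_50 = 524·378 + 634·269 + 302·315 = 617
h_51 = 524·617 + 634·378 + 302·269 = 456
h_52 = 524·456 + 634·617 + 302·378 = 645
h_53 = 524·645 + 634·456 + 302·617 = 164
h_54 = 524·164 + 634·645 + 302·456 = 944
h_55 = 524·944 + 634·164 + 302·645 = 348
h_56 = 524·348 + 634·944 + 302·164 = 978
h_57 = 524·978 + 634·348 + 302·944 = 111
h_58 = 524·111 + 634·978 + 302·348 = 328
h_59 = 524·328 + 634·111 + 302·978 = 814
h_60 = 524·814 + 634·328 + 302·111 = 52
h_61 = 524·52 + 634·814 + 302·328 = 656
h_62 = 524·656 + 634·52 + 302·814 = 996
h_63 = 524·996 + 634·656 + 302·52 = 7
h_64 = 524·7 + 634·996 + 302·656 = 819
h_65 = 524·819 + 634·7 + 302·996 = 843
h_66 = 524·843 + 634·819 + 302·7 = 506
h_67 = 524·506 + 634·843 + 302·819 = 611
h_68 = 524·611 + 634·506 + 302·843 = 571
h_69 = 524·571 + 634·611 + 302·506 = 911
h_70 = 524·911 + 634·571 + 302·611 = 774
h_71 = 524·774 + 634·911 + 302·571 = 287
h_72 = 524·287 + 634·774 + 302·911 = 54
h_73 = 524·54 + 634·287 + 302·774 = 42
h_74 = 524·42 + 634·54 + 302·287 = 649
h_75 = 524·649 + 634·42 + 302·54 = 601
h_76 = 524·601 + 634·649 + 302·42 = 486
h_77 = 524·486 + 634·601 + 302·649 = 280
h_78 = 524·280 + 634·486 + 302·601 = 676
h_79 = 524·676 + 634·280 + 302·486 = 468
h_80 = 524·468 + 634·676 + 302·280 = 617
h_81 = 524·617 + 634·468 + 302·676 = 828
h_82 = 524·828 + 634·617 + 302·468 = 773
h_83 = 524·773 + 634·828 + 302·617 = 384
h_84 = 524·384 + 634·773 + 302·828 = 966
h_85 = 524·966 + 634·384 + 302·773 = 320
h_86 = 524·320 + 634·966 + 302·384 = 100

100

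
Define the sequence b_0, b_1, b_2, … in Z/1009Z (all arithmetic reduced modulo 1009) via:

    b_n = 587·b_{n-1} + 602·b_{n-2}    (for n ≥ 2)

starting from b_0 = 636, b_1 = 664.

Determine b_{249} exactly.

679

b_2 = 587·664 + 602·636 = 755
b_3 = 587·755 + 602·664 = 398
b_4 = 587·398 + 602·755 = 1007
b_5 = 587·1007 + 602·398 = 298
b_6 = 587·298 + 602·1007 = 174
b_7 = 587·174 + 602·298 = 23
Continuing the recurrence:
  b_8 = 196;  b_9 = 755;  b_10 = 173;  b_11 = 102;  b_12 = 562;  b_13 = 815
  b_14 = 448;  b_15 = 892;  b_16 = 226;  b_17 = 679;  b_18 = 864;  b_19 = 763
  b_20 = 378;  b_21 = 137;  b_22 = 230;  b_23 = 549;  b_24 = 619;  b_25 = 668
  b_26 = 941;  b_27 = 998;  b_28 = 30;  b_29 = 898;  b_30 = 326;  b_31 = 433
  b_32 = 409;  b_33 = 285;  b_34 = 832;  b_35 = 68;  b_36 = 965;  b_37 = 982
  b_38 = 41;  b_39 = 750;  b_40 = 792;  b_41 = 232;  b_42 = 505;  b_43 = 211
  b_44 = 51;  b_45 = 564;  b_46 = 548;  b_47 = 309;  b_48 = 725;  b_49 = 139
  b_50 = 426;  b_51 = 770;  b_52 = 124;  b_53 = 549;  b_54 = 374;  b_55 = 131
  b_56 = 354;  b_57 = 104;  b_58 = 717;  b_59 = 176;  b_60 = 176;  b_61 = 401
  b_62 = 297;  b_63 = 33;  b_64 = 401;  b_65 = 985;  b_66 = 289;  b_67 = 818
  b_68 = 312;  b_69 = 559;  b_70 = 358;  b_71 = 795;  b_72 = 97;  b_73 = 759
  b_74 = 436;  b_75 = 496;  b_76 = 692;  b_77 = 514;  b_78 = 903;  b_79 = 1
  b_80 = 342;  b_81 = 565;  b_82 = 751;  b_83 = 1;  b_84 = 657;  b_85 = 823
  b_86 = 785;  b_87 = 718;  b_88 = 62;  b_89 = 454;  b_90 = 113;  b_91 = 615
  b_92 = 206;  b_93 = 778;  b_94 = 523;  b_95 = 445;  b_96 = 931;  b_97 = 124
  b_98 = 607;  b_99 = 114;  b_100 = 480;  b_101 = 265;  b_102 = 555;  b_103 = 995
  b_104 = 994;  b_105 = 929;  b_106 = 514;  b_107 = 299;  b_108 = 621;  b_109 = 674
  b_110 = 622;  b_111 = 995;  b_112 = 968;  b_113 = 802;  b_114 = 114;  b_115 = 826
  b_116 = 558;  b_117 = 445;  b_118 = 812;  b_119 = 901;  b_120 = 639;  b_121 = 314
  b_122 = 929;  b_123 = 808;  b_124 = 338;  b_125 = 720;  b_126 = 536;  b_127 = 403
  b_128 = 247;  b_129 = 139;  b_130 = 235;  b_131 = 652;  b_132 = 523;  b_133 = 268
  b_134 = 959;  b_135 = 816;  b_136 = 896;  b_137 = 112;  b_138 = 745;  b_139 = 239
  b_140 = 536;  b_141 = 424;  b_142 = 466;  b_143 = 74;  b_144 = 81;  b_145 = 276
  b_146 = 902;  b_147 = 425;  b_148 = 414;  b_149 = 422;  b_150 = 514;  b_151 = 812
  b_152 = 61;  b_153 = 960;  b_154 = 896;  b_155 = 26;  b_156 = 713;  b_157 = 313
  b_158 = 494;  b_159 = 138;  b_160 = 19;  b_161 = 392;  b_162 = 391;  b_163 = 352
  b_164 = 64;  b_165 = 249;  b_166 = 44;  b_167 = 160;  b_168 = 337;  b_169 = 520
  b_170 = 587;  b_171 = 750;  b_172 = 550;  b_173 = 447;  b_174 = 197;  b_175 = 304
  b_176 = 396;  b_177 = 761;  b_178 = 997;  b_179 = 55;  b_180 = 845;  b_181 = 409
  b_182 = 95;  b_183 = 292;  b_184 = 560;  b_185 = 4;  b_186 = 444;  b_187 = 696
  b_188 = 819;  b_189 = 726;  b_190 = 1;  b_191 = 742;  b_192 = 268;  b_193 = 618
  b_194 = 431;  b_195 = 462;  b_196 = 931;  b_197 = 268;  b_198 = 379;  b_199 = 389
  b_200 = 433;  b_201 = 1002;  b_202 = 271;  b_203 = 486;  b_204 = 428;  b_205 = 966
  b_206 = 345;  b_207 = 54;  b_208 = 255;  b_209 = 573;  b_210 = 496;  b_211 = 428
  b_212 = 932;  b_213 = 567;  b_214 = 928;  b_215 = 168;  b_216 = 413;  b_217 = 507
  b_218 = 366;  b_219 = 421;  b_220 = 292;  b_221 = 57;  b_222 = 380;  b_223 = 79
  b_224 = 685;  b_225 = 648;  b_226 = 681;  b_227 = 805;  b_228 = 631;  b_229 = 384
  b_230 = 879;  b_231 = 481;  b_232 = 269;  b_233 = 478;  b_234 = 582;  b_235 = 783
  b_236 = 767;  b_237 = 378;  b_238 = 527;  b_239 = 117;  b_240 = 495;  b_241 = 786
  b_242 = 604;  b_243 = 340;  b_244 = 166;  b_245 = 431;  b_246 = 788;  b_247 = 583
b_248 = 587·583 + 602·788 = 316
b_249 = 587·316 + 602·583 = 679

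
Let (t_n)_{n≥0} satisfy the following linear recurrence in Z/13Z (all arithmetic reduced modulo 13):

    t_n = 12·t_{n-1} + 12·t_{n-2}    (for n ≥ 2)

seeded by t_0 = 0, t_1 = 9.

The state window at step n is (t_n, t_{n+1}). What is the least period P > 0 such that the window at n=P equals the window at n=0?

n=0: window = (0, 9)
n=1: window = (9, 4)
n=2: window = (4, 0)
n=3: window = (0, 9)
window at n=3 equals window at n=0 → period = 3

3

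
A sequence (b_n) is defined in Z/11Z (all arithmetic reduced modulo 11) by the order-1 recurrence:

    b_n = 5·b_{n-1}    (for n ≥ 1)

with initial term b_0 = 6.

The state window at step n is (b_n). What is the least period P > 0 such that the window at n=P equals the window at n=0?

n=0: window = (6)
n=1: window = (8)
n=2: window = (7)
n=3: window = (2)
n=4: window = (10)
n=5: window = (6)
window at n=5 equals window at n=0 → period = 5

5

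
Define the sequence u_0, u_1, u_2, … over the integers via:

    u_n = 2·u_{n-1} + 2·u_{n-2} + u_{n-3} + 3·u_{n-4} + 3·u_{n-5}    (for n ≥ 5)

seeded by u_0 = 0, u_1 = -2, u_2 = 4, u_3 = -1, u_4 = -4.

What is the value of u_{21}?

u_5 = 2·-4 + 2·-1 + 1·4 + 3·-2 + 3·0 = -12
u_6 = 2·-12 + 2·-4 + 1·-1 + 3·4 + 3·-2 = -27
u_7 = 2·-27 + 2·-12 + 1·-4 + 3·-1 + 3·4 = -73
u_8 = 2·-73 + 2·-27 + 1·-12 + 3·-4 + 3·-1 = -227
u_9 = 2·-227 + 2·-73 + 1·-27 + 3·-12 + 3·-4 = -675
u_10 = 2·-675 + 2·-227 + 1·-73 + 3·-27 + 3·-12 = -1994
u_11 = 2·-1994 + 2·-675 + 1·-227 + 3·-73 + 3·-27 = -5865
u_12 = 2·-5865 + 2·-1994 + 1·-675 + 3·-227 + 3·-73 = -17293
u_13 = 2·-17293 + 2·-5865 + 1·-1994 + 3·-675 + 3·-227 = -51016
u_14 = 2·-51016 + 2·-17293 + 1·-5865 + 3·-1994 + 3·-675 = -150490
u_15 = 2·-150490 + 2·-51016 + 1·-17293 + 3·-5865 + 3·-1994 = -443882
u_16 = 2·-443882 + 2·-150490 + 1·-51016 + 3·-17293 + 3·-5865 = -1309234
u_17 = 2·-1309234 + 2·-443882 + 1·-150490 + 3·-51016 + 3·-17293 = -3861649
u_18 = 2·-3861649 + 2·-1309234 + 1·-443882 + 3·-150490 + 3·-51016 = -11390166
u_19 = 2·-11390166 + 2·-3861649 + 1·-1309234 + 3·-443882 + 3·-150490 = -33595980
u_20 = 2·-33595980 + 2·-11390166 + 1·-3861649 + 3·-1309234 + 3·-443882 = -99093289
u_21 = 2·-99093289 + 2·-33595980 + 1·-11390166 + 3·-3861649 + 3·-1309234 = -292281353

-292281353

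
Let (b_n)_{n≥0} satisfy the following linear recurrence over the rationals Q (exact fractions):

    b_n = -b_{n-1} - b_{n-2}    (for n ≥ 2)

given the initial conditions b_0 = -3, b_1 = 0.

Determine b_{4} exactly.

0

b_2 = -1·0 + -1·-3 = 3
b_3 = -1·3 + -1·0 = -3
b_4 = -1·-3 + -1·3 = 0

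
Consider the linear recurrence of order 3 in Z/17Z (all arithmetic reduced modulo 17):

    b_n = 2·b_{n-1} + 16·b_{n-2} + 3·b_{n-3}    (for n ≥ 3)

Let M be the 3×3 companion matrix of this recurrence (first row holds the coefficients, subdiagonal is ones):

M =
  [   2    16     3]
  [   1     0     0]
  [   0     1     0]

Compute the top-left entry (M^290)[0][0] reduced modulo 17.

3

(M^290)[0][0] is the top entry after applying M 290 times to the unit state (1, 0, 0). Equivalently it is h_{292} for the auxiliary sequence (h_n) obeying the same recurrence with h_2 = 1 and h_i = 0 for 0 ≤ i < 2:
h_3 = 2·1 + 16·0 + 3·0 = 2
h_4 = 2·2 + 16·1 + 3·0 = 3
h_5 = 2·3 + 16·2 + 3·1 = 7
h_6 = 2·7 + 16·3 + 3·2 = 0
h_7 = 2·0 + 16·7 + 3·3 = 2
h_8 = 2·2 + 16·0 + 3·7 = 8
h_9 = 2·8 + 16·2 + 3·0 = 14
h_10 = 2·14 + 16·8 + 3·2 = 9
h_11 = 2·9 + 16·14 + 3·8 = 11
h_12 = 2·11 + 16·9 + 3·14 = 4
h_13 = 2·4 + 16·11 + 3·9 = 7
h_14 = 2·7 + 16·4 + 3·11 = 9
h_15 = 2·9 + 16·7 + 3·4 = 6
h_16 = 2·6 + 16·9 + 3·7 = 7
h_17 = 2·7 + 16·6 + 3·9 = 1
h_18 = 2·1 + 16·7 + 3·6 = 13
h_19 = 2·13 + 16·1 + 3·7 = 12
h_20 = 2·12 + 16·13 + 3·1 = 14
h_21 = 2·14 + 16·12 + 3·13 = 4
h_22 = 2·4 + 16·14 + 3·12 = 13
h_23 = 2·13 + 16·4 + 3·14 = 13
h_24 = 2·13 + 16·13 + 3·4 = 8
h_25 = 2·8 + 16·13 + 3·13 = 8
h_26 = 2·8 + 16·8 + 3·13 = 13
h_27 = 2·13 + 16·8 + 3·8 = 8
h_28 = 2·8 + 16·13 + 3·8 = 10
h_29 = 2·10 + 16·8 + 3·13 = 0
h_30 = 2·0 + 16·10 + 3·8 = 14
h_31 = 2·14 + 16·0 + 3·10 = 7
h_32 = 2·7 + 16·14 + 3·0 = 0
h_33 = 2·0 + 16·7 + 3·14 = 1
h_34 = 2·1 + 16·0 + 3·7 = 6
h_35 = 2·6 + 16·1 + 3·0 = 11
h_36 = 2·11 + 16·6 + 3·1 = 2
h_37 = 2·2 + 16·11 + 3·6 = 11
h_38 = 2·11 + 16·2 + 3·11 = 2
h_39 = 2·2 + 16·11 + 3·2 = 16
h_40 = 2·16 + 16·2 + 3·11 = 12
h_41 = 2·12 + 16·16 + 3·2 = 14
h_42 = 2·14 + 16·12 + 3·16 = 13
h_43 = 2·13 + 16·14 + 3·12 = 14
h_44 = 2·14 + 16·13 + 3·14 = 6
h_45 = 2·6 + 16·14 + 3·13 = 3
h_46 = 2·3 + 16·6 + 3·14 = 8
h_47 = 2·8 + 16·3 + 3·6 = 14
h_48 = 2·14 + 16·8 + 3·3 = 12
h_49 = 2·12 + 16·14 + 3·8 = 0
h_50 = 2·0 + 16·12 + 3·14 = 13
h_51 = 2·13 + 16·0 + 3·12 = 11
h_52 = 2·11 + 16·13 + 3·0 = 9
h_53 = 2·9 + 16·11 + 3·13 = 12
h_54 = 2·12 + 16·9 + 3·11 = 14
h_55 = 2·14 + 16·12 + 3·9 = 9
h_56 = 2·9 + 16·14 + 3·12 = 6
h_57 = 2·6 + 16·9 + 3·14 = 11
h_58 = 2·11 + 16·6 + 3·9 = 9
h_59 = 2·9 + 16·11 + 3·6 = 8
h_60 = 2·8 + 16·9 + 3·11 = 6
h_61 = 2·6 + 16·8 + 3·9 = 14
h_62 = 2·14 + 16·6 + 3·8 = 12
h_63 = 2·12 + 16·14 + 3·6 = 11
h_64 = 2·11 + 16·12 + 3·14 = 1
h_65 = 2·1 + 16·11 + 3·12 = 10
h_66 = 2·10 + 16·1 + 3·11 = 1
h_67 = 2·1 + 16·10 + 3·1 = 12
h_68 = 2·12 + 16·1 + 3·10 = 2
h_69 = 2·2 + 16·12 + 3·1 = 12
h_70 = 2·12 + 16·2 + 3·12 = 7
h_71 = 2·7 + 16·12 + 3·2 = 8
h_72 = 2·8 + 16·7 + 3·12 = 11
h_73 = 2·11 + 16·8 + 3·7 = 1
h_74 = 2·1 + 16·11 + 3·8 = 15
h_75 = 2·15 + 16·1 + 3·11 = 11
h_76 = 2·11 + 16·15 + 3·1 = 10
h_77 = 2·10 + 16·11 + 3·15 = 3
h_78 = 2·3 + 16·10 + 3·11 = 12
h_79 = 2·12 + 16·3 + 3·10 = 0
h_80 = 2·0 + 16·12 + 3·3 = 14
h_81 = 2·14 + 16·0 + 3·12 = 13
h_82 = 2·13 + 16·14 + 3·0 = 12
h_83 = 2·12 + 16·13 + 3·14 = 2
h_84 = 2·2 + 16·12 + 3·13 = 14
h_85 = 2·14 + 16·2 + 3·12 = 11
h_86 = 2·11 + 16·14 + 3·2 = 14
h_87 = 2·14 + 16·11 + 3·14 = 8
h_88 = 2·8 + 16·14 + 3·11 = 1
h_89 = 2·1 + 16·8 + 3·14 = 2
h_90 = 2·2 + 16·1 + 3·8 = 10
h_91 = 2·10 + 16·2 + 3·1 = 4
h_92 = 2·4 + 16·10 + 3·2 = 4
h_93 = 2·4 + 16·4 + 3·10 = 0
h_94 = 2·0 + 16·4 + 3·4 = 8
h_95 = 2·8 + 16·0 + 3·4 = 11
h_96 = 2·11 + 16·8 + 3·0 = 14
h_97 = 2·14 + 16·11 + 3·8 = 7
h_98 = 2·7 + 16·14 + 3·11 = 16
h_99 = 2·16 + 16·7 + 3·14 = 16
h_100 = 2·16 + 16·16 + 3·7 = 3
h_101 = 2·3 + 16·16 + 3·16 = 4
h_102 = 2·4 + 16·3 + 3·16 = 2
h_103 = 2·2 + 16·4 + 3·3 = 9
h_104 = 2·9 + 16·2 + 3·4 = 11
h_105 = 2·11 + 16·9 + 3·2 = 2
h_106 = 2·2 + 16·11 + 3·9 = 3
h_107 = 2·3 + 16·2 + 3·11 = 3
h_108 = 2·3 + 16·3 + 3·2 = 9
h_109 = 2·9 + 16·3 + 3·3 = 7
h_110 = 2·7 + 16·9 + 3·3 = 14
h_111 = 2·14 + 16·7 + 3·9 = 14
h_112 = 2·14 + 16·14 + 3·7 = 1
h_113 = 2·1 + 16·14 + 3·14 = 13
h_114 = 2·13 + 16·1 + 3·14 = 16
h_115 = 2·16 + 16·13 + 3·1 = 5
h_116 = 2·5 + 16·16 + 3·13 = 16
h_117 = 2·16 + 16·5 + 3·16 = 7
h_118 = 2·7 + 16·16 + 3·5 = 13
h_119 = 2·13 + 16·7 + 3·16 = 16
h_120 = 2·16 + 16·13 + 3·7 = 6
h_121 = 2·6 + 16·16 + 3·13 = 1
h_122 = 2·1 + 16·6 + 3·16 = 10
h_123 = 2·10 + 16·1 + 3·6 = 3
h_124 = 2·3 + 16·10 + 3·1 = 16
h_125 = 2·16 + 16·3 + 3·10 = 8
h_126 = 2·8 + 16·16 + 3·3 = 9
h_127 = 2·9 + 16·8 + 3·16 = 7
h_128 = 2·7 + 16·9 + 3·8 = 12
h_129 = 2·12 + 16·7 + 3·9 = 10
h_130 = 2·10 + 16·12 + 3·7 = 12
h_131 = 2·12 + 16·10 + 3·12 = 16
h_132 = 2·16 + 16·12 + 3·10 = 16
h_133 = 2·16 + 16·16 + 3·12 = 1
h_134 = 2·1 + 16·16 + 3·16 = 0
h_135 = 2·0 + 16·1 + 3·16 = 13
h_136 = 2·13 + 16·0 + 3·1 = 12
h_137 = 2·12 + 16·13 + 3·0 = 11
h_138 = 2·11 + 16·12 + 3·13 = 15
h_139 = 2·15 + 16·11 + 3·12 = 4
h_140 = 2·4 + 16·15 + 3·11 = 9
h_141 = 2·9 + 16·4 + 3·15 = 8
h_142 = 2·8 + 16·9 + 3·4 = 2
h_143 = 2·2 + 16·8 + 3·9 = 6
h_144 = 2·6 + 16·2 + 3·8 = 0
h_145 = 2·0 + 16·6 + 3·2 = 0
h_146 = 2·0 + 16·0 + 3·6 = 1
(h_144, h_145, h_146) = (0, 0, 1) = (h_0, h_1, h_2), so the sequence has period 144.
292 ≡ 4 (mod 144), hence h_292 = h_4 = 3.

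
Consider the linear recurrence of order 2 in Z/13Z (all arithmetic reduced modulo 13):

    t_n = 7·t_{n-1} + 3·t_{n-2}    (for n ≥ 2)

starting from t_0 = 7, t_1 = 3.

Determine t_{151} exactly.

10

t_2 = 7·3 + 3·7 = 3
t_3 = 7·3 + 3·3 = 4
t_4 = 7·4 + 3·3 = 11
t_5 = 7·11 + 3·4 = 11
t_6 = 7·11 + 3·11 = 6
t_7 = 7·6 + 3·11 = 10
t_8 = 7·10 + 3·6 = 10
t_9 = 7·10 + 3·10 = 9
t_10 = 7·9 + 3·10 = 2
t_11 = 7·2 + 3·9 = 2
t_12 = 7·2 + 3·2 = 7
t_13 = 7·7 + 3·2 = 3
(t_12, t_13) = (7, 3) = (t_0, t_1), so the sequence has period 12.
151 ≡ 7 (mod 12), hence t_151 = t_7 = 10.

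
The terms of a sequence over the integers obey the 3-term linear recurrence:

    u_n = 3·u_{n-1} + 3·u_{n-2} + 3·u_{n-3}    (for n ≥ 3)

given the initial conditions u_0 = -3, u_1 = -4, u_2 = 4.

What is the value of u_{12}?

u_3 = 3·4 + 3·-4 + 3·-3 = -9
u_4 = 3·-9 + 3·4 + 3·-4 = -27
u_5 = 3·-27 + 3·-9 + 3·4 = -96
u_6 = 3·-96 + 3·-27 + 3·-9 = -396
u_7 = 3·-396 + 3·-96 + 3·-27 = -1557
u_8 = 3·-1557 + 3·-396 + 3·-96 = -6147
u_9 = 3·-6147 + 3·-1557 + 3·-396 = -24300
u_10 = 3·-24300 + 3·-6147 + 3·-1557 = -96012
u_11 = 3·-96012 + 3·-24300 + 3·-6147 = -379377
u_12 = 3·-379377 + 3·-96012 + 3·-24300 = -1499067

-1499067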